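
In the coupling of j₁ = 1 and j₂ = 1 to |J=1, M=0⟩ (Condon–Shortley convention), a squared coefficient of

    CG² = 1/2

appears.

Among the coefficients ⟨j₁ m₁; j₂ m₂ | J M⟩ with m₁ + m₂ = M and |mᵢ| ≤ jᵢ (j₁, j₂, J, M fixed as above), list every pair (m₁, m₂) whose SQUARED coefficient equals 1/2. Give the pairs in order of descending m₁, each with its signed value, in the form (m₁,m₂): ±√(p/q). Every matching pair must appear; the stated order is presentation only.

(1,-1): +√(1/2); (-1,1): −√(1/2)

Admissible pairs with m₁+m₂ = M = 0: (-1,1), (0,0), (1,-1)
  (m₁,m₂)=(1,-1): CG² = 1/2, CG = +√(1/2)   ← matches the target
  (m₁,m₂)=(0,0): CG² = 0/1, CG = 0
  (m₁,m₂)=(-1,1): CG² = 1/2, CG = −√(1/2)   ← matches the target
Pairs with CG² = 1/2: (1,-1): +√(1/2); (-1,1): −√(1/2)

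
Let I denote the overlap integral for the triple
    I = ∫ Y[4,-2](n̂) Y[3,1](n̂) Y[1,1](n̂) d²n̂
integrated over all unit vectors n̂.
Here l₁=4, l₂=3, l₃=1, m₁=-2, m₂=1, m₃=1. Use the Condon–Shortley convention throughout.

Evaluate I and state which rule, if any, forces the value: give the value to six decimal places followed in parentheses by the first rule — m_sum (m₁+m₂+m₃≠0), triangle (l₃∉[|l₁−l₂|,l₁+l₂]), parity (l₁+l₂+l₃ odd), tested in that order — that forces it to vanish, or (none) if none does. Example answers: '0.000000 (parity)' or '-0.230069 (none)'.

0.238414 (none)

Rules hold: Σm=0, L=8 even, 1≤1≤7.
N = 9·7·3 = 189
Δ = 6!·2!·0!/9! = 1/252
Racah Σ t=3..3: t=3:−1/36 = -1/36
⇒ 3j(4 3 1; 0 0 0)² = 4/63, sgn +1
Racah Σ t=4..4: t=4:+1/96 = 1/96
⇒ 3j(4 3 1; -2 1 1)² = 5/84, sgn +1
4πI² = N·(3j₀)²·(3jₘ)² = 5/7
I = +1·√(0.714286/4π) = 0.23841361
No selection rule forces the value: the integral is nonzero (none).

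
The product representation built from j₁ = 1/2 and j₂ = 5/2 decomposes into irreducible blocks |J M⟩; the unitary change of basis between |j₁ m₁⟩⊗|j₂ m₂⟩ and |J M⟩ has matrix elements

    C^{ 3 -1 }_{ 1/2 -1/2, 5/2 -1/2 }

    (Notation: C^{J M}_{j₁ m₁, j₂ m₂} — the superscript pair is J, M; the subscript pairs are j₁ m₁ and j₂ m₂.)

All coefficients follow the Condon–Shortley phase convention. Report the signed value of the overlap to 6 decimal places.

+√(2/3) ≈ +0.816497

√[7·0!1!5!/7! · 0!1!2!3!2!4!] = √(96)
  +(−1)^0/∏(0,0,1,2,0,3)! = 1/12  (running 1/12)
⟨..|..⟩ = √(96)·(1/12) = +0.816497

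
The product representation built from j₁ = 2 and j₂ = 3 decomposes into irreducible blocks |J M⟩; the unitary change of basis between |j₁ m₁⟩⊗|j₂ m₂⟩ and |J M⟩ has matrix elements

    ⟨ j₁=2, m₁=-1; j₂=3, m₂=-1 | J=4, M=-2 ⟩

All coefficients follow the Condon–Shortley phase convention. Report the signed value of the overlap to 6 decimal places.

−√(1/28) = -0.188982

triangle: 1!*3!*5!/10! = 720/3628800
(j±m)!: 1!*3!*2!*4!*2!*6! = 414720
prefactor² = (2J+1)*Δ*N² = 5184/7
  k=0: +1/(0!*1!*3!*2!*0!*3!) = 1/72
  k=1: −1/(1!*0!*2!*1!*1!*4!) = -1/48
Σ = -1/144  ⇒  CG² = 5184/7*(-1/144)² = 1/28
CG = −√(1/28) = -0.188982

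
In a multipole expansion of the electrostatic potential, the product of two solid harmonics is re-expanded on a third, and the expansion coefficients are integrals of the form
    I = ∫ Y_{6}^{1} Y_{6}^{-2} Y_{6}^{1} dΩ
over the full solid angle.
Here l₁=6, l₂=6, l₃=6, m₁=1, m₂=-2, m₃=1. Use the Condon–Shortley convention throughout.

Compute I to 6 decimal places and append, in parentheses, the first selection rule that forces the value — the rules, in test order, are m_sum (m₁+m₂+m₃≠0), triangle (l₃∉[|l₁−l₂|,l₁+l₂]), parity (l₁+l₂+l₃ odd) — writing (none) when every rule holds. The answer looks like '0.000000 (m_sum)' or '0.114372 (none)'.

0.117335 (none)

Rules hold: Σm=0, L=18 even, 0≤6≤12.
N = 13·13·13 = 2197
Δ = 6!·6!·6!/19! = 1/325909584
Racah Σ t=0..6: t=0:+1/373248000 t=1:−1/1728000 t=2:+1/110592 t=3:−1/46656 t=4:+1/110592 t=5:−1/1728000 t=6:+1/373248000 = -7/1555200
⇒ 3j(6 6 6; 0 0 0)² = 400/46189, sgn -1
Racah Σ t=0..4: t=0:+1/4147200 t=1:−1/207360 t=2:+1/82944 t=3:−1/207360 t=4:+1/4147200 = 1/345600
⇒ 3j(6 6 6; 1 -2 1)² = 420/46189, sgn -1
4πI² = N·(3j₀)²·(3jₘ)² = 2184000/12623809
I = +1·√(0.173006/4π) = 0.11733462
No selection rule forces the value: the integral is nonzero (none).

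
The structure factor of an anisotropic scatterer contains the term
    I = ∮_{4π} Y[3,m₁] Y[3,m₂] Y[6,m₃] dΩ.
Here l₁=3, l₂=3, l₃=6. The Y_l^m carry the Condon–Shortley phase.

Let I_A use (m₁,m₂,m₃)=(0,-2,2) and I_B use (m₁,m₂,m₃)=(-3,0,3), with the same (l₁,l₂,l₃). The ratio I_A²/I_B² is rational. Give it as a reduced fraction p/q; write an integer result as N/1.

l's match ⇒ only the (l;m) 3-j factors differ between A and B.
A: triangle coeff Δ(3,3,6) = 1/12012; Σ_t [0,0]: t=0:+1/4320 = 1/4320; (3j)²=8/429 [(3 3 6; 0 -2 2)], sign=+1
B: triangle coeff Δ(3,3,6) = 1/12012; Σ_t [0,0]: t=0:+1/25920 = 1/25920; (3j)²=1/143 [(3 3 6; -3 0 3)], sign=-1
I_A²/I_B² = (8/429)/(1/143) = 8/3

8/3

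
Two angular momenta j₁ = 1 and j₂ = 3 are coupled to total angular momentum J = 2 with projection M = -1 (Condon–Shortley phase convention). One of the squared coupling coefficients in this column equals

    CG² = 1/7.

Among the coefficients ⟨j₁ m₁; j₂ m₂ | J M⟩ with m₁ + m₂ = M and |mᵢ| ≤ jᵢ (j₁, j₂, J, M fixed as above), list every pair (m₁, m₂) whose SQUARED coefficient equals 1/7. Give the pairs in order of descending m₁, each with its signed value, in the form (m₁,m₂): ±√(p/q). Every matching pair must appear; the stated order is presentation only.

Admissible pairs with m₁+m₂ = M = -1: (-1,0), (0,-1), (1,-2)
  (m₁,m₂)=(1,-2): CG² = 10/21, CG = +√(10/21)
  (m₁,m₂)=(0,-1): CG² = 8/21, CG = −√(8/21)
  (m₁,m₂)=(-1,0): CG² = 1/7, CG = +√(1/7)   ← matches the target
Pairs with CG² = 1/7: (-1,0): +√(1/7)

(-1,0): +√(1/7)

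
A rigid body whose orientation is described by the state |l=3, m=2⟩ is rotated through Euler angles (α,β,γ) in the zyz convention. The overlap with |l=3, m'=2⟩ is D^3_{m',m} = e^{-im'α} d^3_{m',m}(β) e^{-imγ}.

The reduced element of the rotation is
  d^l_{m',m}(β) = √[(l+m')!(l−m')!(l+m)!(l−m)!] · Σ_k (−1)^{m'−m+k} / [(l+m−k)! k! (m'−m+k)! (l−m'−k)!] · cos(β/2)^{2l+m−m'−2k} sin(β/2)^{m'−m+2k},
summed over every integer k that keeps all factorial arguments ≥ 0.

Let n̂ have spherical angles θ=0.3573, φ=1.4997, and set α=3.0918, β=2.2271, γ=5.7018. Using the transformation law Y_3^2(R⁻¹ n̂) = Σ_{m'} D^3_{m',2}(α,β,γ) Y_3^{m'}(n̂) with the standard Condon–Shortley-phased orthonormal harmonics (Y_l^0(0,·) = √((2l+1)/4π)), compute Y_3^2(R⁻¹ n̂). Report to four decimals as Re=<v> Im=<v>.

Need the full column D^3_{m',2} for m'=−3..3 at α=3.0918, β=2.2271, γ=5.7018.
cos(β/2)=0.441479, sin(β/2)=0.897272
d^3_{-3,2}: single k=5 term ⇒ +0.628934;  D = -0.332697-0.533733i
d^3_{-2,2}: k∈[4..5] ⇒ +0.631663 -0.521847 = +0.109816;  D = +0.053381+0.095969i
d^3_{-1,2}: k∈[3..4] ⇒ +0.393126 -0.811951 = -0.418825;  D = +0.185117+0.375694i
d^3_{0,2}: k∈[2..3] ⇒ +0.167513 -0.691953 = -0.524440;  D = -0.208097-0.481386i
d^3_{1,2}: k∈[1..2] ⇒ +0.047585 -0.393126 = -0.345541;  D = +0.121153+0.323605i
d^3_{2,2}: k∈[0..1] ⇒ +0.007404 -0.152918 = -0.145514;  D = -0.044174-0.138647i
d^3_{3,2}: single k=0 term ⇒ -0.036860;  D = +0.009428+0.035633i
Y_3^{m'}(θ=0.3573,φ=1.4997) and Σ D·Y over m':
  (-0.3327-0.5337i)·(-0.0038+0.0174i)  (+0.0534+0.0960i)·(-0.1159-0.0166i)  (+0.1851+0.3757i)·(+0.0272-0.3820i)  (-0.2081-0.4814i)·(+0.4854+0.0000i)  (+0.1212+0.3236i)·(-0.0272-0.3820i)  (-0.0442-0.1386i)·(-0.1159+0.0166i)  (+0.0094+0.0356i)·(+0.0038+0.0174i)
Y_3^2(R⁻¹ n̂) = +0.180690-0.349407i

Re=0.1807 Im=-0.3494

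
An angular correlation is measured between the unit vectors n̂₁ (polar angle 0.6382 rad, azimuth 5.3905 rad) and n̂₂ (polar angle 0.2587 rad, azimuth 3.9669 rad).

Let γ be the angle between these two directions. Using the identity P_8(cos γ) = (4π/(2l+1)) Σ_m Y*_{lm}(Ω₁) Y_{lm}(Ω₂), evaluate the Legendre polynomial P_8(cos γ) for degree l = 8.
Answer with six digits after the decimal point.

-0.010611

Term-by-term m-sum for l=8 (normalisation 4π/17 = 0.739198):
  term(m=-8) = 0.00000 - 0.00000j   from Y*(Ω₁)=0.00535 - 0.00619j, Y(Ω₂)=0.00001 - 0.00000j
  term(m=-7) = -0.00001 - 0.00000j   from Y*(Ω₁)=0.04408 + 0.00152j, Y(Ω₂)=-0.00013 - 0.00007j
  term(m=-6) = -0.00013 + 0.00015j   from Y*(Ω₁)=0.08763 + 0.11679j, Y(Ω₂)=0.00033 + 0.00133j
  term(m=-5) = 0.00208 + 0.00230j   from Y*(Ω₁)=-0.08063 + 0.31713j, Y(Ω₂)=0.00525 - 0.00791j
  term(m=-4) = 0.01938 - 0.01294j   from Y*(Ω₁)=-0.43695 + 0.19995j, Y(Ω₂)=-0.04788 + 0.00771j
  term(m=-3) = -0.02811 - 0.05946j   from Y*(Ω₁)=-0.32600 - 0.16295j, Y(Ω₂)=0.14192 + 0.11144j
  term(m=-2) = 0.04170 - 0.01264j   from Y*(Ω₁)=0.02029 + 0.09310j, Y(Ω₂)=-0.03647 - 0.45591j
  term(m=-1) = -0.03966 - 0.26747j   from Y*(Ω₁)=-0.26053 + 0.32342j, Y(Ω₂)=-0.44165 + 0.47839j
  term(m=+0) = -0.00490 + 0.00000j   from Y*(Ω₁)=-0.03802 + 0.00000j, Y(Ω₂)=0.12894 + 0.00000j
  term(m=+1) = -0.03966 + 0.26747j   from Y*(Ω₁)=0.26053 + 0.32342j, Y(Ω₂)=0.44165 + 0.47839j
  term(m=+2) = 0.04170 + 0.01264j   from Y*(Ω₁)=0.02029 - 0.09310j, Y(Ω₂)=-0.03647 + 0.45591j
  term(m=+3) = -0.02811 + 0.05946j   from Y*(Ω₁)=0.32600 - 0.16295j, Y(Ω₂)=-0.14192 + 0.11144j
  term(m=+4) = 0.01938 + 0.01294j   from Y*(Ω₁)=-0.43695 - 0.19995j, Y(Ω₂)=-0.04788 - 0.00771j
  term(m=+5) = 0.00208 - 0.00230j   from Y*(Ω₁)=0.08063 + 0.31713j, Y(Ω₂)=-0.00525 - 0.00791j
  term(m=+6) = -0.00013 - 0.00015j   from Y*(Ω₁)=0.08763 - 0.11679j, Y(Ω₂)=0.00033 - 0.00133j
  term(m=+7) = -0.00001 + 0.00000j   from Y*(Ω₁)=-0.04408 + 0.00152j, Y(Ω₂)=0.00013 - 0.00007j
  term(m=+8) = 0.00000 + 0.00000j   from Y*(Ω₁)=0.00535 + 0.00619j, Y(Ω₂)=0.00001 + 0.00000j
Total Σ_m = -0.01436 - 0.00000j. Multiply by 0.739198: -0.01061 - 0.00000j. P_8(cos γ) = -0.010611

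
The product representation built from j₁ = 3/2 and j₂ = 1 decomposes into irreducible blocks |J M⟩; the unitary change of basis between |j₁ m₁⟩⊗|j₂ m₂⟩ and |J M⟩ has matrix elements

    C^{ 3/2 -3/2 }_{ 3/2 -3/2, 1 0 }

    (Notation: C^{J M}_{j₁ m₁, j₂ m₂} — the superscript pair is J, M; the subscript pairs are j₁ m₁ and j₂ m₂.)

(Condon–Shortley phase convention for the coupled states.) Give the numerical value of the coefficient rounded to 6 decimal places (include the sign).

triangle: 1!*2!*1!/5! = 2/120
(j±m)!: 0!*3!*1!*1!*0!*3! = 36
prefactor² = (2J+1)*Δ*N² = 12/5
  k=1: −1/(1!*0!*2!*0!*0!*1!) = -1/2
Σ = -1/2  ⇒  CG² = 12/5*(-1/2)² = 3/5
CG = −√(3/5) = -0.774597

-0.774597  (= −√(3/5))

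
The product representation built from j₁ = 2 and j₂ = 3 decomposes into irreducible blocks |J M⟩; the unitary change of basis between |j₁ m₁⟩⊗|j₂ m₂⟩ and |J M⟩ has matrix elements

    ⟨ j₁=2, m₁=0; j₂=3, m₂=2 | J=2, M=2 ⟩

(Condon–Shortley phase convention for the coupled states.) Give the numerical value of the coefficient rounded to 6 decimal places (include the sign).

+√(5/14) = +0.597614

j₁+j₂−J=3  J+j₁−j₂=1  J−j₁+j₂=3  j₁+j₂+J+1=8
(j₁±m₁, j₂±m₂, J±M) = (2,2,5,1,4,0)
P² = 360/7
sum k=2..2:
  [2] +1/12 = 1/12
S = 1/12
C² = P²·S² = 5/14 ; C = +0.597614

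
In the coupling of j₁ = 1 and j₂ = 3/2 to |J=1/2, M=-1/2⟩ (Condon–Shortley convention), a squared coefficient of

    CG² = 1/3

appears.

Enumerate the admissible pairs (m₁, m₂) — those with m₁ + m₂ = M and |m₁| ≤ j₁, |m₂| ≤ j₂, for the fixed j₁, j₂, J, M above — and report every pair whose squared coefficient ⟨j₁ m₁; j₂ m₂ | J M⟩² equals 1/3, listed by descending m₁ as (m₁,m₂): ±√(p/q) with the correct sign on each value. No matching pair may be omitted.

(0,-1/2): −√(1/3)

Admissible pairs with m₁+m₂ = M = -1/2: (-1,1/2), (0,-1/2), (1,-3/2)
  (m₁,m₂)=(1,-3/2): CG² = 1/2, CG = +√(1/2)
  (m₁,m₂)=(0,-1/2): CG² = 1/3, CG = −√(1/3)   ← matches the target
  (m₁,m₂)=(-1,1/2): CG² = 1/6, CG = +√(1/6)
Pairs with CG² = 1/3: (0,-1/2): −√(1/3)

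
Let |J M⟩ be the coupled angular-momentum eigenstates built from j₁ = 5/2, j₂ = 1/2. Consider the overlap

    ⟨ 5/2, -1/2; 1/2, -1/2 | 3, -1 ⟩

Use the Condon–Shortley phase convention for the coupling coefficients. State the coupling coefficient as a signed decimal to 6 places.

triangle: 0!*5!*1!/7! = 120/5040
(j±m)!: 2!*3!*0!*1!*2!*4! = 576
prefactor² = (2J+1)*Δ*N² = 96
  k=0: +1/(0!*0!*3!*0!*2!*1!) = 1/12
Σ = 1/12  ⇒  CG² = 96*(1/12)² = 2/3
CG = +√(2/3) = +0.816497

+√(2/3) = +0.816497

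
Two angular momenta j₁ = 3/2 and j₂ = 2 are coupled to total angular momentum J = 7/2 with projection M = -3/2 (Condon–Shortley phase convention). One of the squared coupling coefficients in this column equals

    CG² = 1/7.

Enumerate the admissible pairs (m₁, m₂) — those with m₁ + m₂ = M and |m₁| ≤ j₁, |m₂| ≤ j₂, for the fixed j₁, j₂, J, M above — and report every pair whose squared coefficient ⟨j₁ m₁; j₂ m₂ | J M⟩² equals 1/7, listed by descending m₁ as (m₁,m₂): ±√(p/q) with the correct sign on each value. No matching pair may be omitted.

Admissible pairs with m₁+m₂ = M = -3/2: (-3/2,0), (-1/2,-1), (1/2,-2)
  (m₁,m₂)=(1/2,-2): CG² = 1/7, CG = +√(1/7)   ← matches the target
  (m₁,m₂)=(-1/2,-1): CG² = 4/7, CG = +√(4/7)
  (m₁,m₂)=(-3/2,0): CG² = 2/7, CG = +√(2/7)
Pairs with CG² = 1/7: (1/2,-2): +√(1/7)

(1/2,-2): +√(1/7)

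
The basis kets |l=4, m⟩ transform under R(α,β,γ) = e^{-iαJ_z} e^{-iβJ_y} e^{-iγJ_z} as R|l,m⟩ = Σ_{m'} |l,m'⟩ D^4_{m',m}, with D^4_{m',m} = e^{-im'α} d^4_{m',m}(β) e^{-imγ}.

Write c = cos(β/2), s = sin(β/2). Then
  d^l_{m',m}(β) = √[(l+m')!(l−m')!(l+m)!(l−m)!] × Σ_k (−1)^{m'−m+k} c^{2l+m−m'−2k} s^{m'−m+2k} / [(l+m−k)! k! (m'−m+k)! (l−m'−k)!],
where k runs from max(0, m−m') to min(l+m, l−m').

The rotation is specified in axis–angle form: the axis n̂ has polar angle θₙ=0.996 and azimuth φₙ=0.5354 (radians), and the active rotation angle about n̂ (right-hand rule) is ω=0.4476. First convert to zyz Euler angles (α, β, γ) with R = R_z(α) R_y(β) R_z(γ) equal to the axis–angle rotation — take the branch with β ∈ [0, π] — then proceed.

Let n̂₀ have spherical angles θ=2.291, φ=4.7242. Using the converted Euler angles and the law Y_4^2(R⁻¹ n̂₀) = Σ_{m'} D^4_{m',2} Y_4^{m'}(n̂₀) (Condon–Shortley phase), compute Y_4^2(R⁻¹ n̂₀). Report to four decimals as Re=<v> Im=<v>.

Axis–angle → zyz. n̂ = (sinθₙcosφₙ, sinθₙsinφₙ, cosθₙ) = (+0.721855, +0.428200, +0.543664), ω = 0.4476.
R = I cosω + sinω [n̂]ₓ + (1−cosω) n̂n̂ᵀ gives
  R = [+0.952820, -0.204850, +0.223987; +0.265749, +0.919551, -0.289488; -0.146666, +0.335354, +0.930606]
β = atan2(√(R₁₃²+R₂₃²), R₃₃) = 0.374733; α = atan2(R₂₃, R₁₃) mod 2π = 5.370908; γ = atan2(R₃₂, −R₃₁) mod 2π = 1.158515
Need the full column D^4_{m',2} for m'=−4..4 at α=5.3709, β=0.3747, γ=1.1585.
cos(β/2)=0.982498, sin(β/2)=0.186272
d^4_{-4,2}: single k=6 term ⇒ +0.000213;  D = +0.000203+0.000067i
d^4_{-3,2}: k∈[5..6] ⇒ +0.002387 -0.000029 = +0.002359;  D = +0.000790+0.002223i
d^4_{-2,2}: k∈[4..6] ⇒ +0.016827 -0.000484 +0.000001 = +0.016345;  D = -0.008831+0.013753i
d^4_{-1,2}: k∈[3..5] ⇒ +0.083679 -0.004512 +0.000032 = +0.079200;  D = -0.078895+0.006938i
d^4_{0,2}: k∈[2..4] ⇒ +0.296078 -0.028380 +0.000383 = +0.268081;  D = -0.181995-0.196839i
d^4_{1,2}: k∈[1..3] ⇒ +0.698403 -0.125518 +0.003008 = +0.575892;  D = +0.095184-0.567972i
d^4_{2,2}: k∈[0..2] ⇒ +0.868269 -0.374513 +0.016827 = +0.510583;  D = +0.449908-0.241408i
d^4_{3,2}: k∈[0..1] ⇒ -0.615934 +0.066418 = -0.549515;  D = -0.501801-0.223971i
d^4_{4,2}: single k=0 term ⇒ +0.165145;  D = +0.039050+0.160461i
Y_4^{m'}(θ=2.291,φ=4.7242) and Σ D·Y over m':
  (+0.0002+0.0001i)·(+0.1411-0.0067i)  (+0.0008+0.0022i)·(+0.0124+0.3504i)  (-0.0088+0.0138i)·(-0.3864+0.0091i)  (-0.0789+0.0069i)·(-0.0001-0.0105i)  (-0.1820-0.1968i)·(-0.3625+0.0000i)  (+0.0952-0.5680i)·(+0.0001-0.0105i)  (+0.4499-0.2414i)·(-0.3864-0.0091i)  (-0.5018-0.2240i)·(-0.0124+0.3504i)  (+0.0390+0.1605i)·(+0.1411+0.0067i)
Y_4^2(R⁻¹ n̂) = -0.024264+0.005074i

Re=-0.0243 Im=0.0051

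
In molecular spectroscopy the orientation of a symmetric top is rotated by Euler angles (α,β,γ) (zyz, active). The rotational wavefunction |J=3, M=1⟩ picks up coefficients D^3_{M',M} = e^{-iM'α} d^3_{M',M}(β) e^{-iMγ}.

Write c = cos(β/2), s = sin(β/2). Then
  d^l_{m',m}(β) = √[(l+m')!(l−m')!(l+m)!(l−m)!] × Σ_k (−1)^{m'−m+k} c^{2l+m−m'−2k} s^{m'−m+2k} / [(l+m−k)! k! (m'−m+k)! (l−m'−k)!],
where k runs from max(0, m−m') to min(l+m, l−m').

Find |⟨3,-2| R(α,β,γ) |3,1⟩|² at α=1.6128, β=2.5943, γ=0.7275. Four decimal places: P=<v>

P=0.3547

D^3_{-2,1}(1.6128,2.5943,0.7275) = e^{-i·-2·1.6128}·d^3_{-2,1}(2.5943)·e^{-i·1·0.7275}. Compute d first:
With c≡cos(β/2)=0.270244 and s≡sin(β/2)=0.962792, N=[1·120·24·2]^{1/2}=75.894664
Admissible k: 3..4 (factorial args all ≥0)
  k=3: (−1)^0·75.8947/(12)·0.2702^3·0.9628^3 = +0.111402
  k=4: (−1)^1·75.8947/(24)·0.2702^1·0.9628^5 = -0.706998
d^3_{-2,1}(2.5943) = +0.111402 -0.706998 = -0.595595
|D^3_{-2,1}|² = |d^3_{-2,1}(β)|² = (-0.595595)² = 0.354734 (the z-rotation phases have unit modulus)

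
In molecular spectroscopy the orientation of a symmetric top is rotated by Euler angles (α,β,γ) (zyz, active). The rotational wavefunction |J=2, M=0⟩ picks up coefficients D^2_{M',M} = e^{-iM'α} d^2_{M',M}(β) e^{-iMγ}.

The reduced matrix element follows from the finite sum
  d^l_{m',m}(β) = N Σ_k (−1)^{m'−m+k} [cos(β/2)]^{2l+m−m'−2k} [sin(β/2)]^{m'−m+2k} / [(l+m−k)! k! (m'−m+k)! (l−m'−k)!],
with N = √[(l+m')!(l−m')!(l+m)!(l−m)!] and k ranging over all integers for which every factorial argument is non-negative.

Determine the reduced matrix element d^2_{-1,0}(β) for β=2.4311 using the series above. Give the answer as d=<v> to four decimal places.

d=-0.6055

d^2_{-1,0}(β=2.4311) via the finite sum:
c=cos(2.431100/2)=0.347821, s=sin(2.431100/2)=0.937561; N=√[1·6·2·2]=4.898979
k∈{1,2} keeps every argument non-negative
  k=1: (−1)^0·4.8990/(2)·0.3478^3·0.9376^1 = +0.096637
  k=2: (−1)^1·4.8990/(2)·0.3478^1·0.9376^3 = -0.702150
d^2_{-1,0}(2.4311) = +0.096637 -0.702150 = -0.605513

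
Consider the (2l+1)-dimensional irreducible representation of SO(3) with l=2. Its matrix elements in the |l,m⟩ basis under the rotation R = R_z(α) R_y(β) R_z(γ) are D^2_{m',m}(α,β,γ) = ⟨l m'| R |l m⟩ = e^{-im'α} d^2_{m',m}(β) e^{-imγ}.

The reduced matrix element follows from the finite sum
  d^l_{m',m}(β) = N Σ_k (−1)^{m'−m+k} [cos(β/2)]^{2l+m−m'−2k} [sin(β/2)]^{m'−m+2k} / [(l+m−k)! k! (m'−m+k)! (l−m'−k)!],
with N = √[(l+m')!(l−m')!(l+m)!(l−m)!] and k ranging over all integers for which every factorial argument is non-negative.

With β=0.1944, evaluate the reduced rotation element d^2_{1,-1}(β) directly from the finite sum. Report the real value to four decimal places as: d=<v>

d=0.0279

d^2_{1,-1}(β=0.1944) via the finite sum:
Half-angle: c=0.995280, s=0.097047. N=√(6·1·1·6)=6.000000
k: max(0,(-1)−(1))=0 … min(2+(-1),2−(1))=1
  k=0: (−1)^2·6.0000/(2)·0.9953^2·0.0970^2 = +0.027988
  k=1: (−1)^3·6.0000/(6)·0.9953^0·0.0970^4 = -0.000089
d^2_{1,-1}(0.1944) = +0.027988 -0.000089 = +0.027900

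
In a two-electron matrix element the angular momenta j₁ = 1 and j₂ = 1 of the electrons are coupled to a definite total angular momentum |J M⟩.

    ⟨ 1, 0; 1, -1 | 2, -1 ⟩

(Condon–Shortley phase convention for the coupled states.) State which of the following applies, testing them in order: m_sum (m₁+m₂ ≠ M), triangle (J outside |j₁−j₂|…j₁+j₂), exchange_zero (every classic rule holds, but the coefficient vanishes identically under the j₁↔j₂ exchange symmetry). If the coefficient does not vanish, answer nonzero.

nonzero

m-sum: m₁+m₂ = 0+(-1) = -1, M = -1  ✓
triangle: |j₁−j₂| = 0 ≤ J = 2 ≤ j₁+j₂ = 2  ✓
exchange: j₁≠j₂ or m₁≠m₂ — the exchange symmetry imposes no constraint here
value check: CG = +√(1/2) = +0.707107 ≠ 0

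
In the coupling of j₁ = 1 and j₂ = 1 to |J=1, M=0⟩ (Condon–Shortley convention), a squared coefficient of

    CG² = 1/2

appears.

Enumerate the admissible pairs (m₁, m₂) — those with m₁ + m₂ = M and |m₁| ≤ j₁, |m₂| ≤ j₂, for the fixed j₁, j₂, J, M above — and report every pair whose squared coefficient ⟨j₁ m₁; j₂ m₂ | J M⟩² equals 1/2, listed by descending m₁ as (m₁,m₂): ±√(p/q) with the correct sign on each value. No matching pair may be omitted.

Admissible pairs with m₁+m₂ = M = 0: (-1,1), (0,0), (1,-1)
  (m₁,m₂)=(1,-1): CG² = 1/2, CG = +√(1/2)   ← matches the target
  (m₁,m₂)=(0,0): CG² = 0/1, CG = 0
  (m₁,m₂)=(-1,1): CG² = 1/2, CG = −√(1/2)   ← matches the target
Pairs with CG² = 1/2: (1,-1): +√(1/2); (-1,1): −√(1/2)

(1,-1): +√(1/2); (-1,1): −√(1/2)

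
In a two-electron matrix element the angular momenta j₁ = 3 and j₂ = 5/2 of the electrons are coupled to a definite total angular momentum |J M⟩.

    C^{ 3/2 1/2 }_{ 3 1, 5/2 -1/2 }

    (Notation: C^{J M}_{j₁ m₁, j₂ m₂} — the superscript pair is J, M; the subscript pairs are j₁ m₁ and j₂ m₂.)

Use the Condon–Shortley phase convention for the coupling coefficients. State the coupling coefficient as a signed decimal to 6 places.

−√(1/105) = -0.097590

j₁+j₂−J=4  J+j₁−j₂=2  J−j₁+j₂=1  j₁+j₂+J+1=8
(j₁±m₁, j₂±m₂, J±M) = (4,2,2,3,2,1)
P² = 192/35
sum k=1..2:
  [1] −1/6 = -1/6
  [2] +1/8 = 1/8
S = -1/24
C² = P²·S² = 1/105 ; C = -0.097590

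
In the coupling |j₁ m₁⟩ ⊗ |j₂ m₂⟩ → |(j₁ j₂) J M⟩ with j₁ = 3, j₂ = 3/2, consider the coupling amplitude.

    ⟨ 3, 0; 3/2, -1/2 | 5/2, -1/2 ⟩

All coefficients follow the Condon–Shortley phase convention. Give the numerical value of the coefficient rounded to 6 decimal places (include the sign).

triangle: 2!×4!×1!/8! = 48/40320
(j±m)!: 3!×3!×1!×2!×2!×3! = 864
prefactor² = (2J+1)×Δ×N² = 216/35
  k=0: +1/(0!×2!×3!×1!×1!×0!) = 1/12
  k=1: −1/(1!×1!×2!×0!×2!×1!) = -1/4
Σ = -1/6  ⇒  CG² = 216/35×(-1/6)² = 6/35
CG = −√(6/35) = -0.414039

−√(6/35) ≈ -0.414039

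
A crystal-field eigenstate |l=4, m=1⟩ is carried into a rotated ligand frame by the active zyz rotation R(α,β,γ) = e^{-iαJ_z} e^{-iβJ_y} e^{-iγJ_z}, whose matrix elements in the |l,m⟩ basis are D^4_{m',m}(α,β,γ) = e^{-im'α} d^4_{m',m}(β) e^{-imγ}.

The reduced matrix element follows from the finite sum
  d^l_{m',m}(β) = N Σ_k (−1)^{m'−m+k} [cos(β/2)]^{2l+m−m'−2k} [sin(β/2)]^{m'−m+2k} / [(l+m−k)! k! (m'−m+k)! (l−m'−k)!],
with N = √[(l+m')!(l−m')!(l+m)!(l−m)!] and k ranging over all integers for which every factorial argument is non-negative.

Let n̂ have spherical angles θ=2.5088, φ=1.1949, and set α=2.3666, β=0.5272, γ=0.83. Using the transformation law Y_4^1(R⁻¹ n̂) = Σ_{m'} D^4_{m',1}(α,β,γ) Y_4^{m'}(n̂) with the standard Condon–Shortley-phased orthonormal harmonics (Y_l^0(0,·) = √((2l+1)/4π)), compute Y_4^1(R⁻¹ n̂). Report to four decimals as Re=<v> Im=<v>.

Re=-0.0010 Im=0.1421

Need the full column D^4_{m',1} for m'=−4..4 at α=2.3666, β=0.5272, γ=0.8300.
cos(β/2)=0.965458, sin(β/2)=0.260558
d^4_{-4,1}: single k=5 term ⇒ +0.008088;  D = -0.005702+0.005736i
d^4_{-3,1}: k∈[4..5] ⇒ +0.052975 -0.002315 = +0.050660;  D = +0.050655-0.000678i
d^4_{-2,1}: k∈[3..5] ⇒ +0.209843 -0.022926 +0.000334 = +0.187251;  D = -0.135519-0.129219i
d^4_{-1,1}: k∈[2..5] ⇒ +0.549806 -0.120136 +0.004375 -0.000021 = +0.434024;  D = +0.014839+0.433770i
d^4_{0,1}: k∈[1..4] ⇒ +0.911074 -0.398150 +0.028999 -0.000352 = +0.541572;  D = +0.365494-0.399643i
d^4_{1,1}: k∈[0..3] ⇒ +0.754863 -0.824709 +0.120136 -0.002917 = +0.047373;  D = -0.047301+0.002605i
d^4_{2,1}: k∈[0..2] ⇒ -0.864321 +0.314765 -0.015284 = -0.564840;  D = -0.424655-0.372440i
d^4_{3,1}: k∈[0..1] ⇒ +0.436395 -0.052975 = +0.383420;  D = -0.029042-0.382319i
d^4_{4,1}: single k=0 term ⇒ -0.111039;  D = +0.071463-0.084986i
Y_4^{m'}(θ=2.5088,φ=1.1949) and Σ D·Y over m':
  (-0.0057+0.0057i)·(+0.0036+0.0540i)  (+0.0507-0.0007i)·(+0.1886-0.0895i)  (-0.1355-0.1292i)·(-0.3035-0.2838i)  (+0.0148+0.4338i)·(-0.1285+0.3256i)  (+0.3655-0.3996i)·(-0.1808+0.0000i)  (-0.0473+0.0026i)·(+0.1285+0.3256i)  (-0.4247-0.3724i)·(-0.3035+0.2838i)  (-0.0290-0.3823i)·(-0.1886-0.0895i)  (+0.0715-0.0850i)·(+0.0036-0.0540i)
Y_4^1(R⁻¹ n̂) = -0.000998+0.142063i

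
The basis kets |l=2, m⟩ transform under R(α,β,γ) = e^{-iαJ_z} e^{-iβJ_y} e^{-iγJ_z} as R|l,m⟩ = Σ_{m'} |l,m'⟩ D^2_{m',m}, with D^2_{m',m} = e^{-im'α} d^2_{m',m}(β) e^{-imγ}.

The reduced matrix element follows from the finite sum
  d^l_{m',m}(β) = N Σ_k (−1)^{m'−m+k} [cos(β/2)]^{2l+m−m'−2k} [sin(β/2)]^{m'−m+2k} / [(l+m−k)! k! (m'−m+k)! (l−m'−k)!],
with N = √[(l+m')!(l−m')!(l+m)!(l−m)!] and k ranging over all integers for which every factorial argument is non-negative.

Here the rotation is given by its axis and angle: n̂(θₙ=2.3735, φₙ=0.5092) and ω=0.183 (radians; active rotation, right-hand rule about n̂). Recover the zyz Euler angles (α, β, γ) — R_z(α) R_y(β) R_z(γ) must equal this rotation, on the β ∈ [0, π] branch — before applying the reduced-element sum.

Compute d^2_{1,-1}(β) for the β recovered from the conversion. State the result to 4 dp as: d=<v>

Axis–angle → zyz. n̂ = (sinθₙcosφₙ, sinθₙsinφₙ, cosθₙ) = (+0.606623, +0.338683, -0.719237), ω = 0.1830.
R = I cosω + sinω [n̂]ₓ + (1−cosω) n̂n̂ᵀ gives
  R = [+0.989447, +0.134318, +0.054348; -0.127456, +0.985218, -0.114461; -0.068919, +0.106326, +0.991940]
β = atan2(√(R₁₃²+R₂₃²), R₃₃) = 0.127050; α = atan2(R₂₃, R₁₃) mod 2π = 5.155690; γ = atan2(R₃₂, −R₃₁) mod 2π = 0.995697
d^2_{1,-1}(β=0.1271) via the finite sum:
With c≡cos(β/2)=0.997983 and s≡sin(β/2)=0.063482, N=[6·1·1·6]^{1/2}=6.000000
Admissible k: 0..1 (factorial args all ≥0)
  k=0: (−1)^2·6.0000/(2)·0.9980^2·0.0635^2 = +0.012041
  k=1: (−1)^3·6.0000/(6)·0.9980^0·0.0635^4 = -0.000016
d^2_{1,-1}(0.1271) = +0.012041 -0.000016 = +0.012025

d=0.0120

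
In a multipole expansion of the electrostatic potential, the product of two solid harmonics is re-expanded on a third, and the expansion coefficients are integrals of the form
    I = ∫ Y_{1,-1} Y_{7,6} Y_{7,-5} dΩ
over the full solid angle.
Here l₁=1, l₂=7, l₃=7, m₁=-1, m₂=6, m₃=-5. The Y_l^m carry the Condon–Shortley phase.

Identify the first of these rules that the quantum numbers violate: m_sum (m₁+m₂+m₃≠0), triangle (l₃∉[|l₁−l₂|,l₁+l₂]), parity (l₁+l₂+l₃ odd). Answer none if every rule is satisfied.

parity

Σmᵢ = 0  ✓
l₃∈[|l₁−l₂|,l₁+l₂]=[6,8], have l₃=7  ✓
Σlᵢ = 15 ⇒ odd  ✗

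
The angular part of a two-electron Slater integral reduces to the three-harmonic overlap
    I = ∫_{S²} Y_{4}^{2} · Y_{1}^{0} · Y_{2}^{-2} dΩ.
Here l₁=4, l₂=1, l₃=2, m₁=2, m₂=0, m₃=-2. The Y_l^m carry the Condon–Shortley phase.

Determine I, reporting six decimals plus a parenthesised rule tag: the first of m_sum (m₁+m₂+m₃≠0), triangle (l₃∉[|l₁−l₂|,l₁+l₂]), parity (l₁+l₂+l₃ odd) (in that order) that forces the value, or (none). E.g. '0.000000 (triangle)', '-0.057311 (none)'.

0.000000 (triangle)

l₃=2 ∉ [3,5] — triangle fails ⇒ I = 0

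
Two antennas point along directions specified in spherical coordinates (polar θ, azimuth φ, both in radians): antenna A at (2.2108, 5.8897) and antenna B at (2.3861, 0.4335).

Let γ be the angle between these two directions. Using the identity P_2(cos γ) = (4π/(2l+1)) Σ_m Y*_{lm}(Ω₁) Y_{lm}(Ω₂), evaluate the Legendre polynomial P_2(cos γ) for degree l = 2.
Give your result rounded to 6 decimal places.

0.477098

Addition theorem: P_2(cos γ) = (4π/5) Σ_m Y*_{lm}(Ω₁) Y_{lm}(Ω₂), m = −2…2:
  m=-2: (+0.175447-0.176000i) × (+0.117511-0.138444i) = -0.003749-0.044972i  (running Σ = -0.003749-0.044972i)
  m=-1: (-0.341777+0.141884i) × (-0.349917+0.161964i) = +0.096614-0.105003i  (running Σ = +0.092865-0.149975i)
  m=0: (+0.022058-0.000000i) × (+0.185975+0.000000i) = +0.004102+0.000000i  (running Σ = +0.096967-0.149975i)
  m=1: (+0.341777+0.141884i) × (+0.349917+0.161964i) = +0.096614+0.105003i  (running Σ = +0.193581-0.044972i)
  m=2: (+0.175447+0.176000i) × (+0.117511+0.138444i) = -0.003749+0.044972i  (running Σ = +0.189831+0.000000i)
Σ over m = +0.189831+0.000000i; ×(4π/5) → +0.477098+0.000000i. Real part: 0.477098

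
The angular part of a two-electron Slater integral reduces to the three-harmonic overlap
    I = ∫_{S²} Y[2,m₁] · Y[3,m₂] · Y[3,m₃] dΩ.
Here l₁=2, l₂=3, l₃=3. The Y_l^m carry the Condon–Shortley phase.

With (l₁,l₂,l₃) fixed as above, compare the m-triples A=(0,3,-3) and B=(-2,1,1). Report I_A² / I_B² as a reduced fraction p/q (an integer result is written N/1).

25/24

l's match ⇒ only the (l;m) 3-j factors differ between A and B.
A: triangle coeff Δ(2,3,3) = 1/3780; Σ_t [2,2]: t=2:+1/96 = 1/96; (3j)²=5/84 [(2 3 3; 0 3 -3)], sign=+1
B: triangle coeff Δ(2,3,3) = 1/3780; Σ_t [2,2]: t=2:+1/16 = 1/16; (3j)²=2/35 [(2 3 3; -2 1 1)], sign=+1
I_A²/I_B² = (5/84)/(2/35) = 25/24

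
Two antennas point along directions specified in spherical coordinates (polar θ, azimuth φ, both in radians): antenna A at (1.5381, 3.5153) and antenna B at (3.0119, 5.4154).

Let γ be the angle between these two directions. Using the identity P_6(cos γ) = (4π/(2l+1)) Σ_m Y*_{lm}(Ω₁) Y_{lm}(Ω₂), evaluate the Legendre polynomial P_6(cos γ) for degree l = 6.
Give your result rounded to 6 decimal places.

Expand P_6 via completeness: Σ_{m} conj(Y_{6,m}) at Ω₁ times Y_{6,m} at Ω₂ —
  [-6]  conj(Y_{6,-6})(Ω₁) = (-0.299574, 0.377006) ; Y_{6,-6}(Ω₂) = (0.000001, -0.000002) ; Δ = (0.000000, 0.000001)
  [-5]  conj(Y_{6,-5})(Ω₁) = (0.016006, -0.052159) ; Y_{6,-5}(Ω₂) = (0.000022, 0.000056) ; Δ = (0.000003, -0.000000)
  [-4]  conj(Y_{6,-4})(Ω₁) = (-0.026702, -0.350819) ; Y_{6,-4}(Ω₂) = (-0.000927, -0.000317) ; Δ = (-0.000086, 0.000334)
  [-3]  conj(Y_{6,-3})(Ω₁) = (0.027615, 0.057215) ; Y_{6,-3}(Ω₂) = (0.009377, -0.005598) ; Δ = (0.000579, 0.000382)
  [-2]  conj(Y_{6,-2})(Ω₁) = (0.234044, 0.216907) ; Y_{6,-2}(Ω₂) = (-0.013588, 0.081716) ; Δ = (-0.020905, 0.016178)
  [-1]  conj(Y_{6,-1})(Ω₁) = (-0.062256, -0.024413) ; Y_{6,-1}(Ω₂) = (-0.253008, -0.298552) ; Δ = (0.008463, 0.024763)
  [+0]  conj(Y_{6,0})(Ω₁) = (-0.310736, -0.000000) ; Y_{6,0}(Ω₂) = (0.845133, 0.000000) ; Δ = (-0.262613, -0.000000)
  [+1]  conj(Y_{6,1})(Ω₁) = (0.062256, -0.024413) ; Y_{6,1}(Ω₂) = (0.253008, -0.298552) ; Δ = (0.008463, -0.024763)
  [+2]  conj(Y_{6,2})(Ω₁) = (0.234044, -0.216907) ; Y_{6,2}(Ω₂) = (-0.013588, -0.081716) ; Δ = (-0.020905, -0.016178)
  [+3]  conj(Y_{6,3})(Ω₁) = (-0.027615, 0.057215) ; Y_{6,3}(Ω₂) = (-0.009377, -0.005598) ; Δ = (0.000579, -0.000382)
  [+4]  conj(Y_{6,4})(Ω₁) = (-0.026702, 0.350819) ; Y_{6,4}(Ω₂) = (-0.000927, 0.000317) ; Δ = (-0.000086, -0.000334)
  [+5]  conj(Y_{6,5})(Ω₁) = (-0.016006, -0.052159) ; Y_{6,5}(Ω₂) = (-0.000022, 0.000056) ; Δ = (0.000003, 0.000000)
  [+6]  conj(Y_{6,6})(Ω₁) = (-0.299574, -0.377006) ; Y_{6,6}(Ω₂) = (0.000001, 0.000002) ; Δ = (0.000000, -0.000001)
Total Σ_m = (-0.286505, 0.000000). Multiply by 0.966644: (-0.276948, 0.000000). P_6(cos γ) = -0.276948

-0.276948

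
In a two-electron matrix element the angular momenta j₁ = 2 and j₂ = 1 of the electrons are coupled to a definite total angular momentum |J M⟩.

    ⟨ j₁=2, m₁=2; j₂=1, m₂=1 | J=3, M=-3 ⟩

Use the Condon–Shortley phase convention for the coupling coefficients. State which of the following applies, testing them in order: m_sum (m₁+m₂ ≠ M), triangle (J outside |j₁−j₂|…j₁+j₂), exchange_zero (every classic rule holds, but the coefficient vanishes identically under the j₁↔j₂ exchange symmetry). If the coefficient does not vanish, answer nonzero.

m_sum

m-sum: m₁+m₂ = 2+1 = 3, M = -3  ✗ ⇒ coefficient is 0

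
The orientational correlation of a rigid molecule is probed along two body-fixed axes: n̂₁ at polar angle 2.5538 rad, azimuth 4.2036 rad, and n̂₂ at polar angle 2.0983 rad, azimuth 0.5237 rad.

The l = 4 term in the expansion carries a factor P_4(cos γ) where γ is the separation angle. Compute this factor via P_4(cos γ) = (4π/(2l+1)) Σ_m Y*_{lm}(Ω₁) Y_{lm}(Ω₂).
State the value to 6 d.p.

0.374789

Addition theorem: P_4(cos γ) = (4π/9) Σ_m Y*_{lm}(Ω₁) Y_{lm}(Ω₂), m = −4…4:
  m=-4: (-0.01874 - 0.03741j) × (-0.12343 - 0.21358j) = -0.00568 + 0.00862j  (running Σ = -0.00568 + 0.00862j)
  m=-3: (-0.17743 - 0.00789j) × (0.00012 + 0.40647j) = 0.00318 - 0.07212j  (running Σ = -0.00249 - 0.06350j)
  m=-2: (-0.20795 + 0.33674j) × (0.09659 - 0.16737j) = 0.03628 + 0.06733j  (running Σ = 0.03378 + 0.00383j)
  m=-1: (0.19647 + 0.35224j) × (0.21851 - 0.12619j) = 0.08738 + 0.05218j  (running Σ = 0.12116 + 0.05601j)
  m=0: (-0.10478 + 0.00000j) × (-0.24907 + 0.00000j) = 0.02610 + 0.00000j  (running Σ = 0.14726 + 0.05601j)
  m=1: (-0.19647 + 0.35224j) × (-0.21851 - 0.12619j) = 0.08738 - 0.05218j  (running Σ = 0.23464 + 0.00383j)
  m=2: (-0.20795 - 0.33674j) × (0.09659 + 0.16737j) = 0.03628 - 0.06733j  (running Σ = 0.27092 - 0.06350j)
  m=3: (0.17743 - 0.00789j) × (-0.00012 + 0.40647j) = 0.00318 + 0.07212j  (running Σ = 0.27410 + 0.00862j)
  m=4: (-0.01874 + 0.03741j) × (-0.12343 + 0.21358j) = -0.00568 - 0.00862j  (running Σ = 0.26842 + 0.00000j)
Σ over m = 0.26842 + 0.00000j; ×(4π/9) → 0.37479 + 0.00000j. Real part: 0.374789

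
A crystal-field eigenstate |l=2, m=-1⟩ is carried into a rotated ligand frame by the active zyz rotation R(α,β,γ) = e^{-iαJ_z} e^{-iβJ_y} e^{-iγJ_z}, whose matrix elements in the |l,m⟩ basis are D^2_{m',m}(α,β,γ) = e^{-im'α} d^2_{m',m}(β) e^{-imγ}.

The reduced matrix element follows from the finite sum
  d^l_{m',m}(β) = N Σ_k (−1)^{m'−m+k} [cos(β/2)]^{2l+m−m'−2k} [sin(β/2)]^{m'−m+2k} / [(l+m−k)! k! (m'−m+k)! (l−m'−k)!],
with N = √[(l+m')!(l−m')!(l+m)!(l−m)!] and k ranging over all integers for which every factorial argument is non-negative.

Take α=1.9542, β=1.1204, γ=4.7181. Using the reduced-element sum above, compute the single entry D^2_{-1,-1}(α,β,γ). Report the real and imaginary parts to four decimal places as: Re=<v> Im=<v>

Re=-0.0859 Im=-0.0352

First d^2_{-1,-1}(β=1.1204), then the phase factors e^{-i(-1)α} and e^{-i(-1)γ}:
c=cos(1.120400/2)=0.847149, s=sin(1.120400/2)=0.531356; N=√[1·6·1·6]=6.000000
k∈{0,1} keeps every argument non-negative
  k=0: (−1)^0·6.0000/(6)·0.8471^4·0.5314^0 = +0.515038
  k=1: (−1)^1·6.0000/(2)·0.8471^2·0.5314^2 = -0.607871
d^2_{-1,-1}(1.1204) = +0.515038 -0.607871 = -0.092833
Attach z-rotation phases: D = e^{-i(-1)(1.9542)}·(-0.092833)·e^{-i(-1)(4.7181)} = -0.085894-0.035218i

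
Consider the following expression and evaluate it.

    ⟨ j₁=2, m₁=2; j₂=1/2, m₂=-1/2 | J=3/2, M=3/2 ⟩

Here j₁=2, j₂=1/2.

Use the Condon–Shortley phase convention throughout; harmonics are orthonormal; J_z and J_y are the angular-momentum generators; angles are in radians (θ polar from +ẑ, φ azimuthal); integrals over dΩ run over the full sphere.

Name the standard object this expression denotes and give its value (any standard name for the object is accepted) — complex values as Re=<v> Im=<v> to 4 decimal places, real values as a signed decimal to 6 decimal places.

Clebsch–Gordan coefficient, +√(4/5) ≈ +0.894427

This is a Clebsch–Gordan (vector-coupling) coefficient.
triangle: 1!×3!×0!/5! = 6/120
(j±m)!: 4!×0!×0!×1!×3!×0! = 144
prefactor² = (2J+1)×Δ×N² = 144/5
  k=0: +1/(0!×1!×0!×0!×3!×0!) = 1/6
Σ = 1/6  ⇒  CG² = 144/5×(1/6)² = 4/5
CG = +√(4/5) = +0.894427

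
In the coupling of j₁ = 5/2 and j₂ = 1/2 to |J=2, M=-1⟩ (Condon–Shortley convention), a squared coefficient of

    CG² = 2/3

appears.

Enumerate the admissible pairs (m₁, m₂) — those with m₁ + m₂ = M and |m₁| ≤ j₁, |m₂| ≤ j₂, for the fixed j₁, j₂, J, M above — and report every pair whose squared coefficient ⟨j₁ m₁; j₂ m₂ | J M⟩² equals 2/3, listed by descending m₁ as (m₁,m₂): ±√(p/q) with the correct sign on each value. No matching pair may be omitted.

Admissible pairs with m₁+m₂ = M = -1: (-3/2,1/2), (-1/2,-1/2)
  (m₁,m₂)=(-1/2,-1/2): CG² = 1/3, CG = +√(1/3)
  (m₁,m₂)=(-3/2,1/2): CG² = 2/3, CG = −√(2/3)   ← matches the target
Pairs with CG² = 2/3: (-3/2,1/2): −√(2/3)

(-3/2,1/2): −√(2/3)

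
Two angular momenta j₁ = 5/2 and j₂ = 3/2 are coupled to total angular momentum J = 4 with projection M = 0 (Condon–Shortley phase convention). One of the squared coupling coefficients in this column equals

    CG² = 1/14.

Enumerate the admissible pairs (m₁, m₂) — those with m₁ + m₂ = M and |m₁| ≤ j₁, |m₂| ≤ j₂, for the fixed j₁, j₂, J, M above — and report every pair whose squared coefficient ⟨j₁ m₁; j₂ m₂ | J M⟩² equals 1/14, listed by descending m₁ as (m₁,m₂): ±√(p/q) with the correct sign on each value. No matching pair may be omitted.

Admissible pairs with m₁+m₂ = M = 0: (-3/2,3/2), (-1/2,1/2), (1/2,-1/2), (3/2,-3/2)
  (m₁,m₂)=(3/2,-3/2): CG² = 1/14, CG = +√(1/14)   ← matches the target
  (m₁,m₂)=(1/2,-1/2): CG² = 3/7, CG = +√(3/7)
  (m₁,m₂)=(-1/2,1/2): CG² = 3/7, CG = +√(3/7)
  (m₁,m₂)=(-3/2,3/2): CG² = 1/14, CG = +√(1/14)   ← matches the target
Pairs with CG² = 1/14: (3/2,-3/2): +√(1/14); (-3/2,3/2): +√(1/14)

(3/2,-3/2): +√(1/14); (-3/2,3/2): +√(1/14)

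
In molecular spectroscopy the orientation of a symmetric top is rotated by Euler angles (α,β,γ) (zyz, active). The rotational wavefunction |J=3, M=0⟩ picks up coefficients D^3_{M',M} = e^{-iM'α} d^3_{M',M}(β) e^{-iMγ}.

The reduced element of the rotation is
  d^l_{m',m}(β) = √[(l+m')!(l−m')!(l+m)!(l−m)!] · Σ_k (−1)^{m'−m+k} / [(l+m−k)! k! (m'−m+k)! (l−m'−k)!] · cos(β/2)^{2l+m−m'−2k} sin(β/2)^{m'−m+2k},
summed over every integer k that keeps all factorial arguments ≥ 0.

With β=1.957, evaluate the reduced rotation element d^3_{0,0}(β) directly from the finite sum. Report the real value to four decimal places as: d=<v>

d^3_{0,0}(β=1.9570) via the finite sum:
With c≡cos(β/2)=0.558268 and s≡sin(β/2)=0.829661, N=[6·6·6·6]^{1/2}=36.000000
k∈{0,1,2,3} keeps every argument non-negative
  k=0: (−1)^0·36.0000/(36)·0.5583^6·0.8297^0 = +0.030273
  k=1: (−1)^1·36.0000/(4)·0.5583^4·0.8297^2 = -0.601747
  k=2: (−1)^2·36.0000/(4)·0.5583^2·0.8297^4 = +1.329015
  k=3: (−1)^3·36.0000/(36)·0.5583^0·0.8297^6 = -0.326140
d^3_{0,0}(1.9570) = +0.030273 -0.601747 +1.329015 -0.326140 = +0.431402

d=0.4314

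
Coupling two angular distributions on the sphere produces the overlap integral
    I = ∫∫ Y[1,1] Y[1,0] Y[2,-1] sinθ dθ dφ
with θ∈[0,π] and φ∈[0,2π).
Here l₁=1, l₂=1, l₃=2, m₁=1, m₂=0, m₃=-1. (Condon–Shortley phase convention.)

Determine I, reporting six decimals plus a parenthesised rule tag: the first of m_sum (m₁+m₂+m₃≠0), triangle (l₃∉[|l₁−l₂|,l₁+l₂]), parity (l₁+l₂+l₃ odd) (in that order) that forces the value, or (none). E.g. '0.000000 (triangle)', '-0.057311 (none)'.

Rules hold: Σm=0, L=4 even, 0≤2≤2.
N = 3·3·5 = 45
Δ = 0!·2!·2!/5! = 1/30
Racah Σ t=0..0: t=0:+1/1 = 1/1
⇒ 3j(1 1 2; 0 0 0)² = 2/15, sgn +1
Racah Σ t=0..0: t=0:+1/2 = 1/2
⇒ 3j(1 1 2; 1 0 -1)² = 1/10, sgn -1
4πI² = N·(3j₀)²·(3jₘ)² = 3/5
I = -1·√(0.6/4π) = -0.21850969
No selection rule forces the value: the integral is nonzero (none).

-0.218510 (none)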